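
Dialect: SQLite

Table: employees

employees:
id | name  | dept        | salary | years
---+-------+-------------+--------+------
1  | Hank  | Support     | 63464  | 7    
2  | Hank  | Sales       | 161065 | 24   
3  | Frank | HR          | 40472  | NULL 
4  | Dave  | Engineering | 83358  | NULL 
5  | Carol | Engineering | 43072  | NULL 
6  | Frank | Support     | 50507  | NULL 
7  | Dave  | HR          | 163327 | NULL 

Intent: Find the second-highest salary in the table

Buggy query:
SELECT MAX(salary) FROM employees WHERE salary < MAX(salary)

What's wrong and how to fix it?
Bug: The inner MAX is an aggregate inside WHERE, which is not allowed

Fix: Compute the overall MAX in a subquery, then take MAX of rows below it

Corrected query:
SELECT MAX(salary) FROM employees WHERE salary < (SELECT MAX(salary) FROM employees)

Result:
MAX(salary)
-----------
161065     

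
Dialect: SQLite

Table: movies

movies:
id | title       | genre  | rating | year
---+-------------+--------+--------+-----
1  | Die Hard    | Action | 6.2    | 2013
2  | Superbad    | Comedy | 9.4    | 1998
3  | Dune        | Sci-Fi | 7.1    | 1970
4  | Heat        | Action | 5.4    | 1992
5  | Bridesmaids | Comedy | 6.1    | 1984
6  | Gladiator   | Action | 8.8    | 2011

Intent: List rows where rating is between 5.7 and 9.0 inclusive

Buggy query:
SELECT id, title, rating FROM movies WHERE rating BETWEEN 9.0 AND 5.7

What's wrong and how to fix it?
Bug: BETWEEN expects the lower bound first; with 9.0 AND 5.7 the range is empty

Fix: Swap the bounds so the smaller value comes first

Corrected query:
SELECT id, title, rating FROM movies WHERE rating BETWEEN 5.7 AND 9.0

Result:
id | title       | rating
---+-------------+-------
1  | Die Hard    | 6.2   
3  | Dune        | 7.1   
5  | Bridesmaids | 6.1   
6  | Gladiator   | 8.8   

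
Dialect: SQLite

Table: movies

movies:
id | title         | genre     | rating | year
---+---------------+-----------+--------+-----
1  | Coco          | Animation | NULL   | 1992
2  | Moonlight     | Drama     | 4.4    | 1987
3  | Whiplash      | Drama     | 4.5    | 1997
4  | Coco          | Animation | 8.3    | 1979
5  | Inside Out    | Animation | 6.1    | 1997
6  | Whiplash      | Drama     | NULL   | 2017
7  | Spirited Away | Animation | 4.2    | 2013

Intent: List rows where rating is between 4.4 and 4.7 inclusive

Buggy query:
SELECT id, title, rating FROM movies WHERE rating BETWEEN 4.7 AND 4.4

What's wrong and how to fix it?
Bug: BETWEEN expects the lower bound first; with 4.7 AND 4.4 the range is empty

Fix: Swap the bounds so the smaller value comes first

Corrected query:
SELECT id, title, rating FROM movies WHERE rating BETWEEN 4.4 AND 4.7

Result:
id | title     | rating
---+-----------+-------
2  | Moonlight | 4.4   
3  | Whiplash  | 4.5   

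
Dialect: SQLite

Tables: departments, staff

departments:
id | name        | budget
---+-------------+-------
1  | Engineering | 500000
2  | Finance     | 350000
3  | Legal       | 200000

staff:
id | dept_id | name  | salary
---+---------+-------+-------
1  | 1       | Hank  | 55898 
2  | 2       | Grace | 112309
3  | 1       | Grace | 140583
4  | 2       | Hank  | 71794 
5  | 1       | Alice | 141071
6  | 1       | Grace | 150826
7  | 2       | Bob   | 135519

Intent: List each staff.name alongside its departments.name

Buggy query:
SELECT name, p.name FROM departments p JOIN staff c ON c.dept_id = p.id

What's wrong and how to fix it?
Bug: Both tables have a 'name' column; the unqualified reference is ambiguous

Fix: Prefix ambiguous columns with the table alias

Corrected query:
SELECT c.name, p.name FROM departments p JOIN staff c ON c.dept_id = p.id

Result:
name  | name       
------+------------
Hank  | Engineering
Grace | Finance    
Grace | Engineering
Hank  | Finance    
Alice | Engineering
Grace | Engineering
Bob   | Finance    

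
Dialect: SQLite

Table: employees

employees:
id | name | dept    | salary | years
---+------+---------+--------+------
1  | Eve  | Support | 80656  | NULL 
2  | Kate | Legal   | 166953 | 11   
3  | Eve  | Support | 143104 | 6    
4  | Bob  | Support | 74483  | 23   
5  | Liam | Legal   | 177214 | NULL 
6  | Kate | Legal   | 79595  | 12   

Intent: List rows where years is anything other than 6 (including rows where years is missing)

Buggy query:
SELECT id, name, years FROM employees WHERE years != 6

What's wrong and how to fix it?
Bug: 'years != 6' is unknown when years is NULL, so NULL rows are silently excluded

Fix: Handle NULL separately with IS NULL alongside the inequality

Corrected query:
SELECT id, name, years FROM employees WHERE years != 6 OR years IS NULL

Result:
id | name | years
---+------+------
1  | Eve  | NULL 
2  | Kate | 11   
4  | Bob  | 23   
5  | Liam | NULL 
6  | Kate | 12   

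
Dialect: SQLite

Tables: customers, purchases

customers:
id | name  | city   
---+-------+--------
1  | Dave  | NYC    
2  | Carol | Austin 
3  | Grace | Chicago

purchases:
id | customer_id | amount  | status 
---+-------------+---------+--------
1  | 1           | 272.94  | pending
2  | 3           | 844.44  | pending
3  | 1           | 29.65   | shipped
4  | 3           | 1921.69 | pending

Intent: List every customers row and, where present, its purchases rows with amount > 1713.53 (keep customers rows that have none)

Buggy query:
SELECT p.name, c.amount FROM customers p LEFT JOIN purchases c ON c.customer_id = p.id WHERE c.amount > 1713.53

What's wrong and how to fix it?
Bug: Filtering c.amount in WHERE discards the NULL rows produced by LEFT JOIN, turning it into an inner join

Fix: Move the right-table condition into the ON clause so unmatched parents are kept

Corrected query:
SELECT p.name, c.amount FROM customers p LEFT JOIN purchases c ON c.customer_id = p.id AND c.amount > 1713.53

Result:
name  | amount 
------+--------
Dave  | NULL   
Carol | NULL   
Grace | 1921.69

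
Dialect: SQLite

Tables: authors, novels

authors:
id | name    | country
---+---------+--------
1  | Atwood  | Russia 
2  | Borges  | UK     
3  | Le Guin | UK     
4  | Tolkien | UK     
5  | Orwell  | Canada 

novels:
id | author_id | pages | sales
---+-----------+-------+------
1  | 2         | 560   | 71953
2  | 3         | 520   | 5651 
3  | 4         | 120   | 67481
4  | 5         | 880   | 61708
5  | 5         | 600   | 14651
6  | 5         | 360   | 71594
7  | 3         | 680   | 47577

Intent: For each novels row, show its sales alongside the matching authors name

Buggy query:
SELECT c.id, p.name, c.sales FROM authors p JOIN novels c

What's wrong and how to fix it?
Bug: JOIN with no ON clause produces a cartesian product; every novels row pairs with every authors row

Fix: Add ON c.author_id = p.id to the JOIN

Corrected query:
SELECT c.id, p.name, c.sales FROM authors p JOIN novels c ON c.author_id = p.id

Result:
id | name    | sales
---+---------+------
1  | Borges  | 71953
2  | Le Guin | 5651 
3  | Tolkien | 67481
4  | Orwell  | 61708
5  | Orwell  | 14651
6  | Orwell  | 71594
7  | Le Guin | 47577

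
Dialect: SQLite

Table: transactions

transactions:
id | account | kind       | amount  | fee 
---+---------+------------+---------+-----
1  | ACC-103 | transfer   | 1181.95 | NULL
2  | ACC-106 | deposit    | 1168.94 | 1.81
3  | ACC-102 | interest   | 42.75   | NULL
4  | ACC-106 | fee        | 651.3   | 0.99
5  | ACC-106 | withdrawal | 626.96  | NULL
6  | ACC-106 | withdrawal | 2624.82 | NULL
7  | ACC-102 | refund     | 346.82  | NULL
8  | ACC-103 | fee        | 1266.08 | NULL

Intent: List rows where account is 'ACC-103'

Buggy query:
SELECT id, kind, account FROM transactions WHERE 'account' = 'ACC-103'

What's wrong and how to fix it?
Bug: 'account' in single quotes is a string literal, not the column; the comparison is literal-vs-literal and never true

Fix: Reference the column as account without single quotes

Corrected query:
SELECT id, kind, account FROM transactions WHERE account = 'ACC-103'

Result:
id | kind     | account
---+----------+--------
1  | transfer | ACC-103
8  | fee      | ACC-103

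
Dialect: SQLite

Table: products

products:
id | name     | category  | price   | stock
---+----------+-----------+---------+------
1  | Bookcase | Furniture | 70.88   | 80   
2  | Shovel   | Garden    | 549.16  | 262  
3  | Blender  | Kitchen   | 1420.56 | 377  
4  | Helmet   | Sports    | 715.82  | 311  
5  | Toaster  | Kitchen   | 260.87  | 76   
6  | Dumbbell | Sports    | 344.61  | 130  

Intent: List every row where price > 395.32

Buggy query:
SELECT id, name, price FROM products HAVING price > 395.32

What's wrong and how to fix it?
Bug: HAVING filters the output of aggregation, but this query has no GROUP BY and no aggregate functions, so SQLite rejects it (HAVING clause on a non-aggregate query); the condition here is per row

Fix: Replace HAVING with WHERE since the condition applies to individual rows

Corrected query:
SELECT id, name, price FROM products WHERE price > 395.32

Result:
id | name    | price  
---+---------+--------
2  | Shovel  | 549.16 
3  | Blender | 1420.56
4  | Helmet  | 715.82 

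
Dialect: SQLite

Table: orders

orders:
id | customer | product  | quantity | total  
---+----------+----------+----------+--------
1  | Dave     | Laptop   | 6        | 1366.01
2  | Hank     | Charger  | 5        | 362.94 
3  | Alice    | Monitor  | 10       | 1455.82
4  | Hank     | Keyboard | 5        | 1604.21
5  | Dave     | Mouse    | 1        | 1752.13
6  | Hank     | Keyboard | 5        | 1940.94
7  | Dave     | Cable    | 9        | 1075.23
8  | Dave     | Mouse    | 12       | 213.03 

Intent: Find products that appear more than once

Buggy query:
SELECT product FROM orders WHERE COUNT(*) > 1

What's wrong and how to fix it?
Bug: WHERE can't reference COUNT(*); aggregates are computed after WHERE

Fix: GROUP BY product, then filter groups with HAVING COUNT(*) > 1

Corrected query:
SELECT product FROM orders GROUP BY product HAVING COUNT(*) > 1

Result:
product 
--------
Keyboard
Mouse   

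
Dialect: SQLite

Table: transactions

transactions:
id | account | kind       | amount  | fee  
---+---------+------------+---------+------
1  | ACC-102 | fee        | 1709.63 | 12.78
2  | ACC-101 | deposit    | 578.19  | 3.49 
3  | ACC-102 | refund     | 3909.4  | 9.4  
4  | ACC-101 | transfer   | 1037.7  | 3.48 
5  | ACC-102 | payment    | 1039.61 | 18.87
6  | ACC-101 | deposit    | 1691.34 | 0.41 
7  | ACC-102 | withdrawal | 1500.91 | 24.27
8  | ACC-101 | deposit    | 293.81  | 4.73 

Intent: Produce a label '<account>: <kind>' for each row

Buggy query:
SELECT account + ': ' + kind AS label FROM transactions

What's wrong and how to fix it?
Bug: SQLite uses || for string concatenation; + coerces text to numbers (yielding 0)

Fix: Use the || operator for string concatenation

Corrected query:
SELECT account || ': ' || kind AS label FROM transactions

Result:
label              
-------------------
ACC-102: fee       
ACC-101: deposit   
ACC-102: refund    
ACC-101: transfer  
ACC-102: payment   
ACC-101: deposit   
ACC-102: withdrawal
ACC-101: deposit   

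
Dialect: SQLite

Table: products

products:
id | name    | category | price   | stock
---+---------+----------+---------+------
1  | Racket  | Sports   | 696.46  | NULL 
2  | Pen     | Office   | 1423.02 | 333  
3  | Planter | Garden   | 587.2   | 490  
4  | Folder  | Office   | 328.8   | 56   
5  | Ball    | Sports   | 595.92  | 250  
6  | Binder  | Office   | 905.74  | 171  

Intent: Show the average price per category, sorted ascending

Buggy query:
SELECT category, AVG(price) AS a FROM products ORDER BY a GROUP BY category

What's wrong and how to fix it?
Bug: GROUP BY must precede ORDER BY

Fix: Reorder: SELECT … FROM … GROUP BY … ORDER BY …

Corrected query:
SELECT category, AVG(price) AS a FROM products GROUP BY category ORDER BY a

Result:
category | a         
---------+-----------
Garden   | 587.2     
Sports   | 646.19    
Office   | 885.853333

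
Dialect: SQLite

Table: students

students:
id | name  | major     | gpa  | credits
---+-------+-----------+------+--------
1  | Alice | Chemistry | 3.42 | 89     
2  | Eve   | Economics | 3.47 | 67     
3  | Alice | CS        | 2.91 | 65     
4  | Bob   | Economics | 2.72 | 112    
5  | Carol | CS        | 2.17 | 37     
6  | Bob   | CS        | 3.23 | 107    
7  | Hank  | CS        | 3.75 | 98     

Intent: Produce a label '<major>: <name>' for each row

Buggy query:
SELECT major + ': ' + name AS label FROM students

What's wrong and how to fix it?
Bug: SQLite uses || for string concatenation; + coerces text to numbers (yielding 0)

Fix: Replace + with || to concatenate text

Corrected query:
SELECT major || ': ' || name AS label FROM students

Result:
label           
----------------
Chemistry: Alice
Economics: Eve  
CS: Alice       
Economics: Bob  
CS: Carol       
CS: Bob         
CS: Hank        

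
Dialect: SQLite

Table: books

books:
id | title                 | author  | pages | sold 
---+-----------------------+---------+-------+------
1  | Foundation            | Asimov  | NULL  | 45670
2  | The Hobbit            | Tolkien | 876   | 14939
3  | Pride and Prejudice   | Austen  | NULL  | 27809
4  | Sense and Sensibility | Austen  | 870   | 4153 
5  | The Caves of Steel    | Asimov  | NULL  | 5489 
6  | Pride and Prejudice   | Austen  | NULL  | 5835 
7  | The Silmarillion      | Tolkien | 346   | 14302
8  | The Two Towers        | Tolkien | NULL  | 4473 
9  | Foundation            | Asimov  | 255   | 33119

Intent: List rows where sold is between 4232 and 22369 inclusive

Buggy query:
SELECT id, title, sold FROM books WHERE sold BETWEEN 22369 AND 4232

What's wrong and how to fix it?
Bug: BETWEEN expects the lower bound first; with 22369 AND 4232 the range is empty

Fix: Swap the bounds so the smaller value comes first

Corrected query:
SELECT id, title, sold FROM books WHERE sold BETWEEN 4232 AND 22369

Result:
id | title               | sold 
---+---------------------+------
2  | The Hobbit          | 14939
5  | The Caves of Steel  | 5489 
6  | Pride and Prejudice | 5835 
7  | The Silmarillion    | 14302
8  | The Two Towers      | 4473 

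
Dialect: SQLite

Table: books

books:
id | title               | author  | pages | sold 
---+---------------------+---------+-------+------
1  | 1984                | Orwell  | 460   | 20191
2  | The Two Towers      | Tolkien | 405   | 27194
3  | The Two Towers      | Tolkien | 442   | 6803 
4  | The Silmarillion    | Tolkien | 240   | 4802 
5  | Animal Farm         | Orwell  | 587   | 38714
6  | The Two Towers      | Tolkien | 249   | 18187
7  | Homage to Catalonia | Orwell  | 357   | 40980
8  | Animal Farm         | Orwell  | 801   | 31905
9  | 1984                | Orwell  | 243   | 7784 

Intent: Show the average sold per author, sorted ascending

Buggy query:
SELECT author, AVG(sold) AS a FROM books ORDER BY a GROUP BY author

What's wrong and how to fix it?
Bug: ORDER BY appears before GROUP BY; SQL clause order requires GROUP BY first

Fix: Reorder: SELECT … FROM … GROUP BY … ORDER BY …

Corrected query:
SELECT author, AVG(sold) AS a FROM books GROUP BY author ORDER BY a

Result:
author  | a      
--------+--------
Tolkien | 14246.5
Orwell  | 27914.8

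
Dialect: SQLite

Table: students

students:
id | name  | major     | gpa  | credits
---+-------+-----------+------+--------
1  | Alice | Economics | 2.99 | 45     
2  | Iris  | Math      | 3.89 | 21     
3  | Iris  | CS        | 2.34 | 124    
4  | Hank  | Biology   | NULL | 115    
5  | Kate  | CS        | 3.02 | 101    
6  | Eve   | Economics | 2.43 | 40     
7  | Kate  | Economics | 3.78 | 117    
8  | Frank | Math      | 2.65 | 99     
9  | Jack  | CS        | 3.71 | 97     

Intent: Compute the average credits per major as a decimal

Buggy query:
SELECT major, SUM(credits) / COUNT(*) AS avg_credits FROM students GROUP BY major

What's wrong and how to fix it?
Bug: SUM(credits) and COUNT(*) are both integers; the division truncates the fractional part

Fix: Multiply by 1.0 (or CAST to REAL) to force floating-point division

Corrected query:
SELECT major, SUM(credits) * 1.0 / COUNT(*) AS avg_credits FROM students GROUP BY major

Result:
major     | avg_credits
----------+------------
Biology   | 115        
CS        | 107.333333 
Economics | 67.333333  
Math      | 60         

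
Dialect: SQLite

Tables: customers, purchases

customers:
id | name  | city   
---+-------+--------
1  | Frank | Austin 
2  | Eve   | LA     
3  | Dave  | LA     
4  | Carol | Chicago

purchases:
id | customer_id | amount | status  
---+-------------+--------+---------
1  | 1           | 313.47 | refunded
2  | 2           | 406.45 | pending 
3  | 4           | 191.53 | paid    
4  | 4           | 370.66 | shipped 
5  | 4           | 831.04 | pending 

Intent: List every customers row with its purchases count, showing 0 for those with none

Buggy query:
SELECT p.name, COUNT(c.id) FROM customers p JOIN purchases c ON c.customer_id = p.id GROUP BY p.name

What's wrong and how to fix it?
Bug: An inner join excludes parents with zero children

Fix: Switch to LEFT JOIN to retain unmatched parent rows

Corrected query:
SELECT p.name, COUNT(c.id) FROM customers p LEFT JOIN purchases c ON c.customer_id = p.id GROUP BY p.name

Result:
name  | COUNT(c.id)
------+------------
Carol | 3          
Dave  | 0          
Eve   | 1          
Frank | 1          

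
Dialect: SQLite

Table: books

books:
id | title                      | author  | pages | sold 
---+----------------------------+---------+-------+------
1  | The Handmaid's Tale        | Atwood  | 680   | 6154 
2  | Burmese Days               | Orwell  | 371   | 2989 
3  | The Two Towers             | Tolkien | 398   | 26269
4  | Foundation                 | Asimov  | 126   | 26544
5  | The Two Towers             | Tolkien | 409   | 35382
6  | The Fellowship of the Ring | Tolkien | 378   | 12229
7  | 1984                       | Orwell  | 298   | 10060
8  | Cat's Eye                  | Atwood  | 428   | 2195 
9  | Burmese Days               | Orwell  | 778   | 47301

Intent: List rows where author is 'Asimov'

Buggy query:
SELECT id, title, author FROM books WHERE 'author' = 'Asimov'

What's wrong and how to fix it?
Bug: Single quotes denote string literals in SQL; the column name is being compared as a constant string

Fix: Remove the quotes around the column name (or use double quotes for an identifier)

Corrected query:
SELECT id, title, author FROM books WHERE author = 'Asimov'

Result:
id | title      | author
---+------------+-------
4  | Foundation | Asimov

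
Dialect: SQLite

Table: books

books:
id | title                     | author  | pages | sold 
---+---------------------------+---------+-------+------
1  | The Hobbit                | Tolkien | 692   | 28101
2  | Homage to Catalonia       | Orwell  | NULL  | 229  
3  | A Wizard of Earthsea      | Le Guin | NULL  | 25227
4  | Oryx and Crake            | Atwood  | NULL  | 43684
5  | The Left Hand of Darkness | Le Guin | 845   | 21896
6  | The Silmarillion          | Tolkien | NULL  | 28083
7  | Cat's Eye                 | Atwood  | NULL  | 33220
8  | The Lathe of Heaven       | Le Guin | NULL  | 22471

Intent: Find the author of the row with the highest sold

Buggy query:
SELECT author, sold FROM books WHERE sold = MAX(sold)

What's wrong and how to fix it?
Bug: MAX(sold) is an aggregate and cannot be used directly in WHERE

Fix: Use a subquery: WHERE sold = (SELECT MAX(sold) FROM books)

Corrected query:
SELECT author, sold FROM books WHERE sold = (SELECT MAX(sold) FROM books)

Result:
author | sold 
-------+------
Atwood | 43684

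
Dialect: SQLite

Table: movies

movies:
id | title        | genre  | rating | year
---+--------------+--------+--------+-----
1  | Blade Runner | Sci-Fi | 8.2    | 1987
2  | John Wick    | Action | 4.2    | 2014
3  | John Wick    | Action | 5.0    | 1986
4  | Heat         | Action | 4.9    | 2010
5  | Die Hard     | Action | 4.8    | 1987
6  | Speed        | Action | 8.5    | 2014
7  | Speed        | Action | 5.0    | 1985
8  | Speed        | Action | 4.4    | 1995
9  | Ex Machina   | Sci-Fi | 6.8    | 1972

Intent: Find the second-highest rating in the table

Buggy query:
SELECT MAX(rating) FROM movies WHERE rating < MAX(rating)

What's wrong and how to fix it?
Bug: MAX(rating) on the right of the comparison is an aggregate-in-WHERE error

Fix: Put the inner MAX in a scalar subquery

Corrected query:
SELECT MAX(rating) FROM movies WHERE rating < (SELECT MAX(rating) FROM movies)

Result:
MAX(rating)
-----------
8.2        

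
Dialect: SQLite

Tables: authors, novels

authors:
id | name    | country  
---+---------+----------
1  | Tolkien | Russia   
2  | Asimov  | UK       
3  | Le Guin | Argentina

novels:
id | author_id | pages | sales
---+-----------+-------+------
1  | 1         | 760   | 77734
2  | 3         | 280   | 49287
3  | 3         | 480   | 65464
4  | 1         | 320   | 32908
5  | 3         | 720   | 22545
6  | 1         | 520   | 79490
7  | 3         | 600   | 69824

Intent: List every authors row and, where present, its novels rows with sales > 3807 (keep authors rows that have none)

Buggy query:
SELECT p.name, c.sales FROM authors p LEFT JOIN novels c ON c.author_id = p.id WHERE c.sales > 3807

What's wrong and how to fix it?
Bug: A WHERE condition on the right-hand table after LEFT JOIN drops unmatched parents

Fix: Put 'c.sales > 3807' in the JOIN's ON clause instead of WHERE

Corrected query:
SELECT p.name, c.sales FROM authors p LEFT JOIN novels c ON c.author_id = p.id AND c.sales > 3807

Result:
name    | sales
--------+------
Tolkien | 32908
Tolkien | 77734
Tolkien | 79490
Asimov  | NULL 
Le Guin | 22545
Le Guin | 49287
Le Guin | 65464
Le Guin | 69824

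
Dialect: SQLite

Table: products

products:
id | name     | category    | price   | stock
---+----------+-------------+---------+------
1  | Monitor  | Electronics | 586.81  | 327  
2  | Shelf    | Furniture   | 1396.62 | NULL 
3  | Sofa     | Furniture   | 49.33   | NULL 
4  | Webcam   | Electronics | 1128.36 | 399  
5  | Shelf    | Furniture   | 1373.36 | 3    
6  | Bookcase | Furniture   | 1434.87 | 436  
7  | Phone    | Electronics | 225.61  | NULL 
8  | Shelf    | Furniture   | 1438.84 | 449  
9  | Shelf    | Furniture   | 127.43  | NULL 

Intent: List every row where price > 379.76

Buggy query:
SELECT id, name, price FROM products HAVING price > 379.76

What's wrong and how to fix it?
Bug: This is a non-aggregate query (no GROUP BY, no aggregates), so in SQLite the HAVING clause is invalid here; a row-level condition belongs in WHERE

Fix: Replace HAVING with WHERE since the condition applies to individual rows

Corrected query:
SELECT id, name, price FROM products WHERE price > 379.76

Result:
id | name     | price  
---+----------+--------
1  | Monitor  | 586.81 
2  | Shelf    | 1396.62
4  | Webcam   | 1128.36
5  | Shelf    | 1373.36
6  | Bookcase | 1434.87
8  | Shelf    | 1438.84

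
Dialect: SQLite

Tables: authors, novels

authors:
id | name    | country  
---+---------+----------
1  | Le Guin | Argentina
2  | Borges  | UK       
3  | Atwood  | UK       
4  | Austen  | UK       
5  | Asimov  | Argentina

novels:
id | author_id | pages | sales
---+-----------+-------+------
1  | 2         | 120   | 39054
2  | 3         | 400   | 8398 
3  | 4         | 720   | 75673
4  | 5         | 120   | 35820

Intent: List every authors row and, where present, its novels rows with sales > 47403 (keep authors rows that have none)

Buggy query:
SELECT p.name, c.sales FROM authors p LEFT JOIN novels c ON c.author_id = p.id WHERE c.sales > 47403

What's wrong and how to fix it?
Bug: A WHERE condition on the right-hand table after LEFT JOIN drops unmatched parents

Fix: Move the right-table condition into the ON clause so unmatched parents are kept

Corrected query:
SELECT p.name, c.sales FROM authors p LEFT JOIN novels c ON c.author_id = p.id AND c.sales > 47403

Result:
name    | sales
--------+------
Le Guin | NULL 
Borges  | NULL 
Atwood  | NULL 
Austen  | 75673
Asimov  | NULL 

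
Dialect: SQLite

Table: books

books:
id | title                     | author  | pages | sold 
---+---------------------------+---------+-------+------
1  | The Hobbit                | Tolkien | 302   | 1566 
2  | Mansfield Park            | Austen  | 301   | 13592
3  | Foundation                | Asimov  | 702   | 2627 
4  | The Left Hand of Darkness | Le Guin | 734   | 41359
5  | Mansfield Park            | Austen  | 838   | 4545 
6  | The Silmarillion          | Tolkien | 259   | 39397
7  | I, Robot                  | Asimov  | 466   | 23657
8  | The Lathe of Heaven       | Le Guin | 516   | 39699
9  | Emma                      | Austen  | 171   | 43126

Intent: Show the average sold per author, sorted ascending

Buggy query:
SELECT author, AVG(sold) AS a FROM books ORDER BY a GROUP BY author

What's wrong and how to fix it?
Bug: GROUP BY must precede ORDER BY

Fix: Reorder: SELECT … FROM … GROUP BY … ORDER BY …

Corrected query:
SELECT author, AVG(sold) AS a FROM books GROUP BY author ORDER BY a

Result:
author  | a      
--------+--------
Asimov  | 13142  
Austen  | 20421  
Tolkien | 20481.5
Le Guin | 40529  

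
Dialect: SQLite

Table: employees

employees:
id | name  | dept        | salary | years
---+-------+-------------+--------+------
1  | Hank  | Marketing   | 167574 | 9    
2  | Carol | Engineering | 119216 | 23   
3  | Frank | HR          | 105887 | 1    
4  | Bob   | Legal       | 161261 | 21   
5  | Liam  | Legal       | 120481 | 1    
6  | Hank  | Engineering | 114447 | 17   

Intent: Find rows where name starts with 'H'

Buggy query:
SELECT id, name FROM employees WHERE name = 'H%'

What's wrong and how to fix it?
Bug: Wildcards only work with LIKE; '=' treats '%' as a literal character

Fix: Use LIKE for wildcard pattern matching

Corrected query:
SELECT id, name FROM employees WHERE name LIKE 'H%'

Result:
id | name
---+-----
1  | Hank
6  | Hank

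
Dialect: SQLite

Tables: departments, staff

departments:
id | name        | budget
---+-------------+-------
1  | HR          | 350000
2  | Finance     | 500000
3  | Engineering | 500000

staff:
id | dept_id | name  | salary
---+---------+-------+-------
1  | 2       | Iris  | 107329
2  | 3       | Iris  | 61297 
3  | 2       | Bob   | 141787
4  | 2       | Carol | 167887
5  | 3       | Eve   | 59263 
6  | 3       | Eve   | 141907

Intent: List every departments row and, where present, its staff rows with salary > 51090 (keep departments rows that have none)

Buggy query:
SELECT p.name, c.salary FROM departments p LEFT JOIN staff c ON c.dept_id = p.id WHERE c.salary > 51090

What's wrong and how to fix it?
Bug: Filtering c.salary in WHERE discards the NULL rows produced by LEFT JOIN, turning it into an inner join

Fix: Put 'c.salary > 51090' in the JOIN's ON clause instead of WHERE

Corrected query:
SELECT p.name, c.salary FROM departments p LEFT JOIN staff c ON c.dept_id = p.id AND c.salary > 51090

Result:
name        | salary
------------+-------
HR          | NULL  
Finance     | 107329
Finance     | 141787
Finance     | 167887
Engineering | 59263 
Engineering | 61297 
Engineering | 141907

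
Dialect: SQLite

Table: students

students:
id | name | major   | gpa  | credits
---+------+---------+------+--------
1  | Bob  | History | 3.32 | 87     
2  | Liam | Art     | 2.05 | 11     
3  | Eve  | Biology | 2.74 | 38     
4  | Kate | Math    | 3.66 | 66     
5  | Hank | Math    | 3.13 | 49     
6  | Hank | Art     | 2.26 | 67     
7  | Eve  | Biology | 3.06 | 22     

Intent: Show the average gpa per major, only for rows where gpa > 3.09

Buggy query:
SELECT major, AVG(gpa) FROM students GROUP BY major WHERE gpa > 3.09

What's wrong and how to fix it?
Bug: Row-level WHERE must come before GROUP BY in the clause order

Fix: Move the WHERE clause before GROUP BY

Corrected query:
SELECT major, AVG(gpa) FROM students WHERE gpa > 3.09 GROUP BY major

Result:
major   | AVG(gpa)
--------+---------
History | 3.32    
Math    | 3.395   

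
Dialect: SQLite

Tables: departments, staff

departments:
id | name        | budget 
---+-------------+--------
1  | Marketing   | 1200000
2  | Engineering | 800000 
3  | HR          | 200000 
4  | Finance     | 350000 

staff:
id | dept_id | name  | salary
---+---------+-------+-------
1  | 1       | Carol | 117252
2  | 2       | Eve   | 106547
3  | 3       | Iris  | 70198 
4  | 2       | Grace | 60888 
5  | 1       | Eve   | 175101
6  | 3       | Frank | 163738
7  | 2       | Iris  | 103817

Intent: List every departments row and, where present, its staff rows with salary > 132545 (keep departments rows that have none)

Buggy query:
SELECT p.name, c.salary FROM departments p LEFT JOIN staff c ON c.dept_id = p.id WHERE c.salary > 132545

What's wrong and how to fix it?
Bug: A WHERE condition on the right-hand table after LEFT JOIN drops unmatched parents

Fix: Put 'c.salary > 132545' in the JOIN's ON clause instead of WHERE

Corrected query:
SELECT p.name, c.salary FROM departments p LEFT JOIN staff c ON c.dept_id = p.id AND c.salary > 132545

Result:
name        | salary
------------+-------
Marketing   | 175101
Engineering | NULL  
HR          | 163738
Finance     | NULL  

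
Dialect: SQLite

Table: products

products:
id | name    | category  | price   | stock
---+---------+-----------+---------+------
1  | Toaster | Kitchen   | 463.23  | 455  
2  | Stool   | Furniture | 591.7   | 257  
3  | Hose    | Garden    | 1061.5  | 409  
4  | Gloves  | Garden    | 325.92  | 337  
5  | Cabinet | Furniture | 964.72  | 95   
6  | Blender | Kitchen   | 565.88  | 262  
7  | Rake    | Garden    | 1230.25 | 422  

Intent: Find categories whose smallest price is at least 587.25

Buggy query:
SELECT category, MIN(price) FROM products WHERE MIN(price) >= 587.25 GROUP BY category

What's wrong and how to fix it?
Bug: Aggregates like MIN are computed per group after WHERE runs

Fix: Use HAVING for the per-group MIN condition

Corrected query:
SELECT category, MIN(price) FROM products GROUP BY category HAVING MIN(price) >= 587.25

Result:
category  | MIN(price)
----------+-----------
Furniture | 591.7     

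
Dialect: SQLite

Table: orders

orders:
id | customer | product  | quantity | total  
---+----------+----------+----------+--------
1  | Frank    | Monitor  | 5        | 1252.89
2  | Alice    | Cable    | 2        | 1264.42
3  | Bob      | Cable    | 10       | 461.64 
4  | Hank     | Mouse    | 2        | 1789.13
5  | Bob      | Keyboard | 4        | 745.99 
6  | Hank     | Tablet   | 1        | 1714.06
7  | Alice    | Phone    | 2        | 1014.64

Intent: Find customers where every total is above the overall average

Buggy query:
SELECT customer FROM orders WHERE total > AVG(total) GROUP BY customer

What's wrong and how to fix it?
Bug: AVG() is an aggregate; it can't sit directly in WHERE

Fix: Compute the overall average in a scalar subquery and compare each group's MIN against it in HAVING

Corrected query:
SELECT customer FROM orders GROUP BY customer HAVING MIN(total) > (SELECT AVG(total) FROM orders)

Result:
customer
--------
Frank   
Hank    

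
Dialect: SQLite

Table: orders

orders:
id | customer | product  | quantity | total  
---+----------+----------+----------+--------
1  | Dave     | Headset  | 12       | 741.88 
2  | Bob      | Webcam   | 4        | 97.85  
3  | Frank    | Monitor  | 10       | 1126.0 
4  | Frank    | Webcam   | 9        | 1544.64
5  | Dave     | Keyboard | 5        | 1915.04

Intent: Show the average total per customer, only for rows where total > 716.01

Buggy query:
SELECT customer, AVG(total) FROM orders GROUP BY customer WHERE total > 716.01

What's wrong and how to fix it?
Bug: Row-level WHERE must come before GROUP BY in the clause order

Fix: Move the WHERE clause before GROUP BY

Corrected query:
SELECT customer, AVG(total) FROM orders WHERE total > 716.01 GROUP BY customer

Result:
customer | AVG(total)
---------+-----------
Dave     | 1328.46   
Frank    | 1335.32   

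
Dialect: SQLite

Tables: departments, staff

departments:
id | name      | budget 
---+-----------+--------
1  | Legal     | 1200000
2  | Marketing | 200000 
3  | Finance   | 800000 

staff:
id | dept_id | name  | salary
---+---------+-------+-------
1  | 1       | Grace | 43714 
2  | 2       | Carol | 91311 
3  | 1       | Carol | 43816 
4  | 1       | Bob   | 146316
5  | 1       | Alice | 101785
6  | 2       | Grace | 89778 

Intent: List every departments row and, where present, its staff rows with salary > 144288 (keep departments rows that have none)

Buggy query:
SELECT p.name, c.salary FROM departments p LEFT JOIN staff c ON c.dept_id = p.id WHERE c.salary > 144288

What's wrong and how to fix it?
Bug: Filtering c.salary in WHERE discards the NULL rows produced by LEFT JOIN, turning it into an inner join

Fix: Put 'c.salary > 144288' in the JOIN's ON clause instead of WHERE

Corrected query:
SELECT p.name, c.salary FROM departments p LEFT JOIN staff c ON c.dept_id = p.id AND c.salary > 144288

Result:
name      | salary
----------+-------
Legal     | 146316
Marketing | NULL  
Finance   | NULL  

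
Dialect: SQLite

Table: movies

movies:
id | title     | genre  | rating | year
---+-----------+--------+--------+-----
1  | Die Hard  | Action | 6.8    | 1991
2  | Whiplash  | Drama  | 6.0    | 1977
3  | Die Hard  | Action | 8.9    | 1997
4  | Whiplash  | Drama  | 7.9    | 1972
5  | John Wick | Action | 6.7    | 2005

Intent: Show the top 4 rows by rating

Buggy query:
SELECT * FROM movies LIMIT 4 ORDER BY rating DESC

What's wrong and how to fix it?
Bug: LIMIT must come after ORDER BY

Fix: Sort with ORDER BY, then apply LIMIT

Corrected query:
SELECT * FROM movies ORDER BY rating DESC LIMIT 4

Result:
id | title     | genre  | rating | year
---+-----------+--------+--------+-----
3  | Die Hard  | Action | 8.9    | 1997
4  | Whiplash  | Drama  | 7.9    | 1972
1  | Die Hard  | Action | 6.8    | 1991
5  | John Wick | Action | 6.7    | 2005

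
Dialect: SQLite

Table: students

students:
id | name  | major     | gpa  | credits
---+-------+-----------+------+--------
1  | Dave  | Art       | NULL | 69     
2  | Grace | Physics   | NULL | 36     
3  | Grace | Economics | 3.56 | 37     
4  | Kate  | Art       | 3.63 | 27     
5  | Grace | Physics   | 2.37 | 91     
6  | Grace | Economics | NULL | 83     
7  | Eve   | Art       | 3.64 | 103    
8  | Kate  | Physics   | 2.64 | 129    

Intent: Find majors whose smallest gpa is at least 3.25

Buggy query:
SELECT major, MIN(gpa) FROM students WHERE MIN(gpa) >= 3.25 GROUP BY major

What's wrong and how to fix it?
Bug: MIN() in WHERE is a misuse of aggregate

Fix: Replace WHERE with HAVING after the GROUP BY

Corrected query:
SELECT major, MIN(gpa) FROM students GROUP BY major HAVING MIN(gpa) >= 3.25

Result:
major     | MIN(gpa)
----------+---------
Art       | 3.63    
Economics | 3.56    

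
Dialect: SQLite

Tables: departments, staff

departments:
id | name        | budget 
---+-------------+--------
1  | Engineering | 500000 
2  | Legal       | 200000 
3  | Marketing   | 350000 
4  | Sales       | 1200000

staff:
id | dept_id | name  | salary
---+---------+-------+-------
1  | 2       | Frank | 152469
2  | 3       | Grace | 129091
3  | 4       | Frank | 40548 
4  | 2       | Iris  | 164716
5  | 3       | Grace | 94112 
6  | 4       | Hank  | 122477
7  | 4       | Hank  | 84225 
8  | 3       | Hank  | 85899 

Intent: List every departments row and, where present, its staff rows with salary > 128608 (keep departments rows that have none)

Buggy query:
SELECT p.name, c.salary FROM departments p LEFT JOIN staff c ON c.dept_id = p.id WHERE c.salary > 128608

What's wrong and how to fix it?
Bug: Filtering c.salary in WHERE discards the NULL rows produced by LEFT JOIN, turning it into an inner join

Fix: Put 'c.salary > 128608' in the JOIN's ON clause instead of WHERE

Corrected query:
SELECT p.name, c.salary FROM departments p LEFT JOIN staff c ON c.dept_id = p.id AND c.salary > 128608

Result:
name        | salary
------------+-------
Engineering | NULL  
Legal       | 152469
Legal       | 164716
Marketing   | 129091
Sales       | NULL  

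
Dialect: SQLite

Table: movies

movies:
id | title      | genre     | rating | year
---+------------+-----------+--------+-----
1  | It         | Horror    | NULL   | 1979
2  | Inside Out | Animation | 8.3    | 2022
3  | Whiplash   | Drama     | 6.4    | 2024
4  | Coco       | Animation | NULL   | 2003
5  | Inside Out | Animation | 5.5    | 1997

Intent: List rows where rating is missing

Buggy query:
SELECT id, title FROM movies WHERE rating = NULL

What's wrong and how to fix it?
Bug: '= NULL' is always unknown in SQL three-valued logic, so no rows match

Fix: Replace '= NULL' with 'IS NULL'

Corrected query:
SELECT id, title FROM movies WHERE rating IS NULL

Result:
id | title
---+------
1  | It   
4  | Coco 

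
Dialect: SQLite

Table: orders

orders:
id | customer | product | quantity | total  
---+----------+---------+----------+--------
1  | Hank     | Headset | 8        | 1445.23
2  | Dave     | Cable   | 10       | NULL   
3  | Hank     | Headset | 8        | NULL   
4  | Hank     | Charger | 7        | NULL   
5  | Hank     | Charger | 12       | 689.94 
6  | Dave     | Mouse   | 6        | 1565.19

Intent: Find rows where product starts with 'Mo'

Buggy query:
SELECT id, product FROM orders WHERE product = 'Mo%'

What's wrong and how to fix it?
Bug: Wildcards only work with LIKE; '=' treats '%' as a literal character

Fix: Use LIKE for wildcard pattern matching

Corrected query:
SELECT id, product FROM orders WHERE product LIKE 'Mo%'

Result:
id | product
---+--------
6  | Mouse  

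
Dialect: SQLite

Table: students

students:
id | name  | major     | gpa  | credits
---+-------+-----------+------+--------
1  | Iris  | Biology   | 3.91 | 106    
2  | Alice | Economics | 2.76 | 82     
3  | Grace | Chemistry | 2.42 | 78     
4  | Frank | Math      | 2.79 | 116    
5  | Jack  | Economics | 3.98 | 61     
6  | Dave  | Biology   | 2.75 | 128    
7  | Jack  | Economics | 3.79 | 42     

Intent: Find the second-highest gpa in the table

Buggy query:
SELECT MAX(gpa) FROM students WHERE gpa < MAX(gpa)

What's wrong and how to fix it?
Bug: The inner MAX is an aggregate inside WHERE, which is not allowed

Fix: Compute the overall MAX in a subquery, then take MAX of rows below it

Corrected query:
SELECT MAX(gpa) FROM students WHERE gpa < (SELECT MAX(gpa) FROM students)

Result:
MAX(gpa)
--------
3.91    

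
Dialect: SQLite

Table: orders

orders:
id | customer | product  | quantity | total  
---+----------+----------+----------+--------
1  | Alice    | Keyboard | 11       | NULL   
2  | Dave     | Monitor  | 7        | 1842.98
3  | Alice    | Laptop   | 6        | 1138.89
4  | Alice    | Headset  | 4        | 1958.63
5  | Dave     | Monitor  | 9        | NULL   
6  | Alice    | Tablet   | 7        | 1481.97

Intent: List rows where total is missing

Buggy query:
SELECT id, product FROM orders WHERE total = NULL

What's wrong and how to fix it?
Bug: '= NULL' is always unknown in SQL three-valued logic, so no rows match

Fix: Use IS NULL to test for NULL

Corrected query:
SELECT id, product FROM orders WHERE total IS NULL

Result:
id | product 
---+---------
1  | Keyboard
5  | Monitor 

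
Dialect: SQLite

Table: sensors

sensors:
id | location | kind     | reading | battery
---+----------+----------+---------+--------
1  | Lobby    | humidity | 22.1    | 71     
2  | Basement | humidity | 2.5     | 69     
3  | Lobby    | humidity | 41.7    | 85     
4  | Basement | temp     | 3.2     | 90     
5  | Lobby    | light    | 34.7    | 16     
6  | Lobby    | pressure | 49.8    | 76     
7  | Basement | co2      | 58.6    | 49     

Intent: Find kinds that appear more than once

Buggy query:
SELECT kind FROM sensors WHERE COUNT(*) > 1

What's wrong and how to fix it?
Bug: WHERE can't reference COUNT(*); aggregates are computed after WHERE

Fix: GROUP BY kind, then filter groups with HAVING COUNT(*) > 1

Corrected query:
SELECT kind FROM sensors GROUP BY kind HAVING COUNT(*) > 1

Result:
kind    
--------
humidity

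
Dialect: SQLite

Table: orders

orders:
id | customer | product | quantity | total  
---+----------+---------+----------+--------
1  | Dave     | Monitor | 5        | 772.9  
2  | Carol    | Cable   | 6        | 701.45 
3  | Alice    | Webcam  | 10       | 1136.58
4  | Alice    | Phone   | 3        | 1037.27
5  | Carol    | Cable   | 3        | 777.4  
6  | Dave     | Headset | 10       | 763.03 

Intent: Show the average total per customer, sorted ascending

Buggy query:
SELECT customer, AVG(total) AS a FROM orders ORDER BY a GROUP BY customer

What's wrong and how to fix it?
Bug: GROUP BY must precede ORDER BY

Fix: Move ORDER BY to the end, after GROUP BY

Corrected query:
SELECT customer, AVG(total) AS a FROM orders GROUP BY customer ORDER BY a

Result:
customer | a       
---------+---------
Carol    | 739.425 
Dave     | 767.965 
Alice    | 1086.925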